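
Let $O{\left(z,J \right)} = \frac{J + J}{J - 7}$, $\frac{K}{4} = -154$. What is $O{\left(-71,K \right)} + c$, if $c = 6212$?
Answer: $\frac{553044}{89} \approx 6214.0$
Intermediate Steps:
$K = -616$ ($K = 4 \left(-154\right) = -616$)
$O{\left(z,J \right)} = \frac{2 J}{-7 + J}$
$O{\left(-71,K \right)} + c = 2 \left(-616\right) \frac{1}{-7 - 616} + 6212 = 2 \left(-616\right) \frac{1}{-623} + 6212 = 2 \left(-616\right) \left(- \frac{1}{623}\right) + 6212 = \frac{176}{89} + 6212 = \frac{553044}{89}$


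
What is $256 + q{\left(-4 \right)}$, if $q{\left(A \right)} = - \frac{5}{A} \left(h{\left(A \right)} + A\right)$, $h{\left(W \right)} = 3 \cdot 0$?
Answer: $251$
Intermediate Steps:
$h{\left(W \right)} = 0$
$q{\left(A \right)} = -5$ ($q{\left(A \right)} = - \frac{5}{A} \left(0 + A\right) = - \frac{5}{A} A = -5$)
$256 + q{\left(-4 \right)} = 256 - 5 = 251$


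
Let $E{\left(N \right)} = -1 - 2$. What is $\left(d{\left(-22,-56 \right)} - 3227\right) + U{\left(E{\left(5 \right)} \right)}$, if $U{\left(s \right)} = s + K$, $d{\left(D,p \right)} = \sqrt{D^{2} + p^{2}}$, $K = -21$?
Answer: $-3251 + 2 \sqrt{905} \approx -3190.8$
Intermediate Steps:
$E{\left(N \right)} = -3$
$U{\left(s \right)} = -21 + s$ ($U{\left(s \right)} = s - 21 = -21 + s$)
$\left(d{\left(-22,-56 \right)} - 3227\right) + U{\left(E{\left(5 \right)} \right)} = \left(\sqrt{\left(-22\right)^{2} + \left(-56\right)^{2}} - 3227\right) - 24 = \left(\sqrt{484 + 3136} - 3227\right) - 24 = \left(\sqrt{3620} - 3227\right) - 24 = \left(2 \sqrt{905} - 3227\right) - 24 = \left(-3227 + 2 \sqrt{905}\right) - 24 = -3251 + 2 \sqrt{905}$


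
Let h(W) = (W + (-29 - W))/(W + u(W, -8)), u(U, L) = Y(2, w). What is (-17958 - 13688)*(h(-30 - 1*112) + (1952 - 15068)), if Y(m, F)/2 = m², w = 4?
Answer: 27809159845/67 ≈ 4.1506e+8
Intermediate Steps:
Y(m, F) = 2*m²
u(U, L) = 8 (u(U, L) = 2*2² = 2*4 = 8)
h(W) = -29/(8 + W) (h(W) = (W + (-29 - W))/(W + 8) = -29/(8 + W))
(-17958 - 13688)*(h(-30 - 1*112) + (1952 - 15068)) = (-17958 - 13688)*(-29/(8 + (-30 - 1*112)) + (1952 - 15068)) = -31646*(-29/(8 + (-30 - 112)) - 13116) = -31646*(-29/(8 - 142) - 13116) = -31646*(-29/(-134) - 13116) = -31646*(-29*(-1/134) - 13116) = -31646*(29/134 - 13116) = -31646*(-1757515/134) = 27809159845/67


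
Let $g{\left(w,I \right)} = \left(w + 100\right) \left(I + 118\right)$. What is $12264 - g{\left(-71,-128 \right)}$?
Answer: $12554$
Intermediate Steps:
$g{\left(w,I \right)} = \left(100 + w\right) \left(118 + I\right)$
$12264 - g{\left(-71,-128 \right)} = 12264 - \left(11800 + 100 \left(-128\right) + 118 \left(-71\right) - -9088\right) = 12264 - \left(11800 - 12800 - 8378 + 9088\right) = 12264 - -290 = 12264 + 290 = 12554$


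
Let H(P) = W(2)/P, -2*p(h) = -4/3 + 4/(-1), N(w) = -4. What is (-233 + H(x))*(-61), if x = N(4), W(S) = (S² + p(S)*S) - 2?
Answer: 85949/6 ≈ 14325.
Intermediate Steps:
p(h) = 8/3 (p(h) = -(-4/3 + 4/(-1))/2 = -(-4*⅓ + 4*(-1))/2 = -(-4/3 - 4)/2 = -½*(-16/3) = 8/3)
W(S) = -2 + S² + 8*S/3 (W(S) = (S² + 8*S/3) - 2 = -2 + S² + 8*S/3)
x = -4
H(P) = 22/(3*P) (H(P) = (-2 + 2² + (8/3)*2)/P = (-2 + 4 + 16/3)/P = 22/(3*P))
(-233 + H(x))*(-61) = (-233 + (22/3)/(-4))*(-61) = (-233 + (22/3)*(-¼))*(-61) = (-233 - 11/6)*(-61) = -1409/6*(-61) = 85949/6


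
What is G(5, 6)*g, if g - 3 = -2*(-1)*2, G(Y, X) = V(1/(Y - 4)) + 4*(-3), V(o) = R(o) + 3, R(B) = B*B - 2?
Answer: -70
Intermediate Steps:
R(B) = -2 + B² (R(B) = B² - 2 = -2 + B²)
V(o) = 1 + o² (V(o) = (-2 + o²) + 3 = 1 + o²)
G(Y, X) = -11 + (-4 + Y)⁻² (G(Y, X) = (1 + (1/(Y - 4))²) + 4*(-3) = (1 + (1/(-4 + Y))²) - 12 = (1 + (-4 + Y)⁻²) - 12 = -11 + (-4 + Y)⁻²)
g = 7 (g = 3 - 2*(-1)*2 = 3 + 2*2 = 3 + 4 = 7)
G(5, 6)*g = (-11 + (-4 + 5)⁻²)*7 = (-11 + 1⁻²)*7 = (-11 + 1)*7 = -10*7 = -70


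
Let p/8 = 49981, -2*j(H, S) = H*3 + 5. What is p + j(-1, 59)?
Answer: 399847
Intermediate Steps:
j(H, S) = -5/2 - 3*H/2 (j(H, S) = -(H*3 + 5)/2 = -(3*H + 5)/2 = -(5 + 3*H)/2 = -5/2 - 3*H/2)
p = 399848 (p = 8*49981 = 399848)
p + j(-1, 59) = 399848 + (-5/2 - 3/2*(-1)) = 399848 + (-5/2 + 3/2) = 399848 - 1 = 399847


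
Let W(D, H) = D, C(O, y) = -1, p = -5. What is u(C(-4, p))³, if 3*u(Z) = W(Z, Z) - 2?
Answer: -1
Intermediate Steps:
u(Z) = -⅔ + Z/3 (u(Z) = (Z - 2)/3 = (-2 + Z)/3 = -⅔ + Z/3)
u(C(-4, p))³ = (-⅔ + (⅓)*(-1))³ = (-⅔ - ⅓)³ = (-1)³ = -1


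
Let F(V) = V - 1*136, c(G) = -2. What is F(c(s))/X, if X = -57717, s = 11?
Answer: 46/19239 ≈ 0.0023910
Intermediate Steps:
F(V) = -136 + V (F(V) = V - 136 = -136 + V)
F(c(s))/X = (-136 - 2)/(-57717) = -138*(-1/57717) = 46/19239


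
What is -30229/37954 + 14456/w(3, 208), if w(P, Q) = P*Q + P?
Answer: 529709441/23797158 ≈ 22.259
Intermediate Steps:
w(P, Q) = P + P*Q
-30229/37954 + 14456/w(3, 208) = -30229/37954 + 14456/((3*(1 + 208))) = -30229*1/37954 + 14456/((3*209)) = -30229/37954 + 14456/627 = 529709441/23797158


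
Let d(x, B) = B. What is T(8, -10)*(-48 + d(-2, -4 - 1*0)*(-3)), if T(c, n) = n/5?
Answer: 72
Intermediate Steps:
T(c, n) = n/5 (T(c, n) = n*(⅕) = n/5)
T(8, -10)*(-48 + d(-2, -4 - 1*0)*(-3)) = ((⅕)*(-10))*(-48 + (-4 - 1*0)*(-3)) = -2*(-48 + (-4 + 0)*(-3)) = -2*(-48 - 4*(-3)) = -2*(-48 + 12) = -2*(-36) = 72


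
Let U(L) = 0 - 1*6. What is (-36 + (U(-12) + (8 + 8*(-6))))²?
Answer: 6724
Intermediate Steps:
U(L) = -6 (U(L) = 0 - 6 = -6)
(-36 + (U(-12) + (8 + 8*(-6))))² = (-36 + (-6 + (8 + 8*(-6))))² = (-36 + (-6 + (8 - 48)))² = (-36 + (-6 - 40))² = (-36 - 46)² = (-82)² = 6724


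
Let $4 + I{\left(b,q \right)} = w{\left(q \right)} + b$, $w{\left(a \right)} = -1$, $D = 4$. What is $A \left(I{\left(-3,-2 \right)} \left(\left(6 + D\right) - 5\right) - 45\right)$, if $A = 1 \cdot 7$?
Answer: $-595$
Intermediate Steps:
$A = 7$
$I{\left(b,q \right)} = -5 + b$ ($I{\left(b,q \right)} = -4 + \left(-1 + b\right) = -5 + b$)
$A \left(I{\left(-3,-2 \right)} \left(\left(6 + D\right) - 5\right) - 45\right) = 7 \left(\left(-5 - 3\right) \left(\left(6 + 4\right) - 5\right) - 45\right) = 7 \left(- 8 \left(10 - 5\right) - 45\right) = 7 \left(\left(-8\right) 5 - 45\right) = 7 \left(-40 - 45\right) = 7 \left(-85\right) = -595$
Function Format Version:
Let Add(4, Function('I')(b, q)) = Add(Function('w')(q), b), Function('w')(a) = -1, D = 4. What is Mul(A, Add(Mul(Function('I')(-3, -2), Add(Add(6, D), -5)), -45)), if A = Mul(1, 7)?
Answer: -595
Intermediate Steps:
A = 7
Function('I')(b, q) = Add(-5, b) (Function('I')(b, q) = Add(-4, Add(-1, b)) = Add(-5, b))
Mul(A, Add(Mul(Function('I')(-3, -2), Add(Add(6, D), -5)), -45)) = Mul(7, Add(Mul(Add(-5, -3), Add(Add(6, 4), -5)), -45)) = Mul(7, Add(Mul(-8, Add(10, -5)), -45)) = Mul(7, Add(Mul(-8, 5), -45)) = Mul(7, Add(-40, -45)) = Mul(7, -85) = -595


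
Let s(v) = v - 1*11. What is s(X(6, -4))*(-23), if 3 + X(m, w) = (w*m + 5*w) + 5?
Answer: 1219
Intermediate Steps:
X(m, w) = 2 + 5*w + m*w (X(m, w) = -3 + ((w*m + 5*w) + 5) = -3 + ((m*w + 5*w) + 5) = -3 + ((5*w + m*w) + 5) = -3 + (5 + 5*w + m*w) = 2 + 5*w + m*w)
s(v) = -11 + v (s(v) = v - 11 = -11 + v)
s(X(6, -4))*(-23) = (-11 + (2 + 5*(-4) + 6*(-4)))*(-23) = (-11 + (2 - 20 - 24))*(-23) = (-11 - 42)*(-23) = -53*(-23) = 1219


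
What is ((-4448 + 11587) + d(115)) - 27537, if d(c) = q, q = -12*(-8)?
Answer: -20302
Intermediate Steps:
q = 96
d(c) = 96
((-4448 + 11587) + d(115)) - 27537 = ((-4448 + 11587) + 96) - 27537 = (7139 + 96) - 27537 = 7235 - 27537 = -20302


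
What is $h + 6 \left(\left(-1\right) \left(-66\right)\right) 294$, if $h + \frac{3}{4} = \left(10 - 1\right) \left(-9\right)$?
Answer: $\frac{465369}{4} \approx 1.1634 \cdot 10^{5}$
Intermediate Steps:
$h = - \frac{327}{4}$ ($h = - \frac{3}{4} + \left(10 - 1\right) \left(-9\right) = - \frac{3}{4} + 9 \left(-9\right) = - \frac{3}{4} - 81 = - \frac{327}{4} \approx -81.75$)
$h + 6 \left(\left(-1\right) \left(-66\right)\right) 294 = - \frac{327}{4} + 6 \left(\left(-1\right) \left(-66\right)\right) 294 = - \frac{327}{4} + 6 \cdot 66 \cdot 294 = - \frac{327}{4} + 396 \cdot 294 = - \frac{327}{4} + 116424 = \frac{465369}{4}$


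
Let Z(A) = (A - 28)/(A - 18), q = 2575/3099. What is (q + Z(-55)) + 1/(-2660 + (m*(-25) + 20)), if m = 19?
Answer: 1386546853/704697105 ≈ 1.9676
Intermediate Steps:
q = 2575/3099 (q = 2575*(1/3099) = 2575/3099 ≈ 0.83091)
Z(A) = (-28 + A)/(-18 + A)
(q + Z(-55)) + 1/(-2660 + (m*(-25) + 20)) = (2575/3099 + (-28 - 55)/(-18 - 55)) + 1/(-2660 + (19*(-25) + 20)) = (2575/3099 - 83/(-73)) + 1/(-2660 + (-475 + 20)) = (2575/3099 - 1/73*(-83)) + 1/(-2660 - 455) = (2575/3099 + 83/73) + 1/(-3115) = 445192/226227 - 1/3115 = 1386546853/704697105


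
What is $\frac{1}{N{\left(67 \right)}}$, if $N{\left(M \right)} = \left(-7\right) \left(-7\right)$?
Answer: $\frac{1}{49} \approx 0.020408$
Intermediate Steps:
$N{\left(M \right)} = 49$
$\frac{1}{N{\left(67 \right)}} = \frac{1}{49}$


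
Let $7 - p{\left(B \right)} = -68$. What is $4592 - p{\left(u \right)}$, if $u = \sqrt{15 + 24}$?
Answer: $4517$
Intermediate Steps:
$u = \sqrt{39} \approx 6.245$
$p{\left(B \right)} = 75$ ($p{\left(B \right)} = 7 - -68 = 7 + 68 = 75$)
$4592 - p{\left(u \right)} = 4592 - 75 = 4517$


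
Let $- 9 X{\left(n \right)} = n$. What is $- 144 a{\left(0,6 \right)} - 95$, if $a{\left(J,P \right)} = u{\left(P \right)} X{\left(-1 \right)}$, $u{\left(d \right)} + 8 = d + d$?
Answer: $-159$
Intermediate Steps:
$X{\left(n \right)} = - \frac{n}{9}$
$u{\left(d \right)} = -8 + 2 d$ ($u{\left(d \right)} = -8 + \left(d + d\right) = -8 + 2 d$)
$a{\left(J,P \right)} = - \frac{8}{9} + \frac{2 P}{9}$ ($a{\left(J,P \right)} = \left(-8 + 2 P\right) \left(\left(- \frac{1}{9}\right) \left(-1\right)\right) = \left(-8 + 2 P\right) \frac{1}{9} = - \frac{8}{9} + \frac{2 P}{9}$)
$- 144 a{\left(0,6 \right)} - 95 = - 144 \left(- \frac{8}{9} + \frac{2}{9} \cdot 6\right) - 95 = - 144 \left(- \frac{8}{9} + \frac{4}{3}\right) - 95 = \left(-144\right) \frac{4}{9} - 95 = -64 - 95 = -159$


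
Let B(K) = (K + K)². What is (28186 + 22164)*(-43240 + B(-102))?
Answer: -81768400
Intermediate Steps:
B(K) = 4*K² (B(K) = (2*K)² = 4*K²)
(28186 + 22164)*(-43240 + B(-102)) = (28186 + 22164)*(-43240 + 4*(-102)²) = 50350*(-43240 + 4*10404) = 50350*(-43240 + 41616) = 50350*(-1624) = -81768400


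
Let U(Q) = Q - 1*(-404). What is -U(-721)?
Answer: 317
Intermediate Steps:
U(Q) = 404 + Q (U(Q) = Q + 404 = 404 + Q)
-U(-721) = -(404 - 721) = -1*(-317) = 317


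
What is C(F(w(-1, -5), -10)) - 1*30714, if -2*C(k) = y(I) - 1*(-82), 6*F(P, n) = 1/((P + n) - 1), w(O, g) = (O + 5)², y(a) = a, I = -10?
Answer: -30750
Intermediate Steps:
w(O, g) = (5 + O)²
F(P, n) = 1/(6*(-1 + P + n)) (F(P, n) = 1/(6*((P + n) - 1)) = 1/(6*(-1 + P + n)))
C(k) = -36 (C(k) = -(-10 - 1*(-82))/2 = -(-10 + 82)/2 = -½*72 = -36)
C(F(w(-1, -5), -10)) - 1*30714 = -36 - 1*30714 = -36 - 30714 = -30750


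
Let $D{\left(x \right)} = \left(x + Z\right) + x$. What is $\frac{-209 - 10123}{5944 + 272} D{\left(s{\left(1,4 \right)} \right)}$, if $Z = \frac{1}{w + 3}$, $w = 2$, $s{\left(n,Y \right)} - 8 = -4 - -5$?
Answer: $- \frac{11193}{370} \approx -30.251$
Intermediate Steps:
$s{\left(n,Y \right)} = 9$ ($s{\left(n,Y \right)} = 8 - -1 = 8 + \left(-4 + 5\right) = 8 + 1 = 9$)
$Z = \frac{1}{5}$ ($Z = \frac{1}{2 + 3} = \frac{1}{5} \approx 0.2$)
$D{\left(x \right)} = \frac{1}{5} + 2 x$ ($D{\left(x \right)} = \left(x + \frac{1}{5}\right) + x = \left(\frac{1}{5} + x\right) + x = \frac{1}{5} + 2 x$)
$\frac{-209 - 10123}{5944 + 272} D{\left(s{\left(1,4 \right)} \right)} = \frac{-209 - 10123}{5944 + 272} \left(\frac{1}{5} + 2 \cdot 9\right) = - \frac{10332}{6216} \left(\frac{1}{5} + 18\right) = \left(-10332\right) \frac{1}{6216} \cdot \frac{91}{5} = \left(- \frac{123}{74}\right) \frac{91}{5} = - \frac{11193}{370}$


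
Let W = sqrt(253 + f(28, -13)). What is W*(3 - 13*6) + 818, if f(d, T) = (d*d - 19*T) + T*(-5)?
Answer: 818 - 75*sqrt(1349) ≈ -1936.7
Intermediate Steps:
f(d, T) = d**2 - 24*T (f(d, T) = (d**2 - 19*T) - 5*T = d**2 - 24*T)
W = sqrt(1349) (W = sqrt(253 + (28**2 - 24*(-13))) = sqrt(253 + (784 + 312)) = sqrt(253 + 1096) = sqrt(1349) ≈ 36.729)
W*(3 - 13*6) + 818 = sqrt(1349)*(3 - 13*6) + 818 = sqrt(1349)*(3 - 78) + 818 = sqrt(1349)*(-75) + 818 = -75*sqrt(1349) + 818 = 818 - 75*sqrt(1349)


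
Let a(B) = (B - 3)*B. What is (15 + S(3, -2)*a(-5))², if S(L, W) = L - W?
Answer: 46225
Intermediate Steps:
a(B) = B*(-3 + B) (a(B) = (-3 + B)*B = B*(-3 + B))
(15 + S(3, -2)*a(-5))² = (15 + (3 - 1*(-2))*(-5*(-3 - 5)))² = (15 + (3 + 2)*(-5*(-8)))² = (15 + 5*40)² = (15 + 200)² = 215² = 46225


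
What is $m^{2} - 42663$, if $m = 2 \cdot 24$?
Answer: $-40359$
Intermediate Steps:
$m = 48$
$m^{2} - 42663 = 48^{2} - 42663 = 2304 - 42663 = -40359$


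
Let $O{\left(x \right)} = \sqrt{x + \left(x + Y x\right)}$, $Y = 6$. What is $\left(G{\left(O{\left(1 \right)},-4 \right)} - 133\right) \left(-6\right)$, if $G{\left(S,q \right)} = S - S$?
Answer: $798$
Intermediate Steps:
$O{\left(x \right)} = 2 \sqrt{2} \sqrt{x}$ ($O{\left(x \right)} = \sqrt{x + \left(x + 6 x\right)} = \sqrt{x + 7 x} = \sqrt{8 x} = 2 \sqrt{2} \sqrt{x}$)
$G{\left(S,q \right)} = 0$
$\left(G{\left(O{\left(1 \right)},-4 \right)} - 133\right) \left(-6\right) = \left(0 - 133\right) \left(-6\right) = \left(-133\right) \left(-6\right) = 798$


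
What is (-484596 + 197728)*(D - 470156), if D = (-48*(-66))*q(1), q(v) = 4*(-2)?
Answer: 142143094000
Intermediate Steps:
q(v) = -8
D = -25344 (D = -48*(-66)*(-8) = 3168*(-8) = -25344)
(-484596 + 197728)*(D - 470156) = (-484596 + 197728)*(-25344 - 470156) = -286868*(-495500) = 142143094000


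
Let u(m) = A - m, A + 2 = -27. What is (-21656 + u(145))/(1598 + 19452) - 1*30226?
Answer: -63627913/2105 ≈ -30227.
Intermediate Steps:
A = -29 (A = -2 - 27 = -29)
u(m) = -29 - m
(-21656 + u(145))/(1598 + 19452) - 1*30226 = (-21656 + (-29 - 1*145))/(1598 + 19452) - 1*30226 = (-21656 + (-29 - 145))/21050 - 30226 = (-21656 - 174)*(1/21050) - 30226 = -21830*1/21050 - 30226 = -2183/2105 - 30226 = -63627913/2105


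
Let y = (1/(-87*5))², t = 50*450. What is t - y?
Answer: 4257562499/189225 ≈ 22500.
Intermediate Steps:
t = 22500
y = 1/189225 (y = (1/(-435))² = (-1/435)² = 1/189225 ≈ 5.2847e-6)
t - y = 22500 - 1*1/189225 = 22500 - 1/189225 = 4257562499/189225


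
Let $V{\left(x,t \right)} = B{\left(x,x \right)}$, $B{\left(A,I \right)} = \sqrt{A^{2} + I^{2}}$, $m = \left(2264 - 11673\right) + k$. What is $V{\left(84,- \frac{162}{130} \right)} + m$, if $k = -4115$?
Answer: $-13524 + 84 \sqrt{2} \approx -13405.0$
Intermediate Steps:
$m = -13524$ ($m = \left(2264 - 11673\right) - 4115 = -9409 - 4115 = -13524$)
$V{\left(x,t \right)} = \sqrt{2} \sqrt{x^{2}}$ ($V{\left(x,t \right)} = \sqrt{x^{2} + x^{2}} = \sqrt{2 x^{2}} = \sqrt{2} \sqrt{x^{2}}$)
$V{\left(84,- \frac{162}{130} \right)} + m = \sqrt{2} \sqrt{84^{2}} - 13524 = \sqrt{2} \sqrt{7056} - 13524 = \sqrt{2} \cdot 84 - 13524 = 84 \sqrt{2} - 13524 = -13524 + 84 \sqrt{2}$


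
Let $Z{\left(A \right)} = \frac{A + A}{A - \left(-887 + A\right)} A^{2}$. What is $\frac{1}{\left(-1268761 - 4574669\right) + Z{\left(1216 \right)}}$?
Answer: $- \frac{887}{1587031018} \approx -5.5891 \cdot 10^{-7}$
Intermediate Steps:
$Z{\left(A \right)} = \frac{2 A^{3}}{887}$ ($Z{\left(A \right)} = \frac{2 A}{887} A^{2} = \frac{2 A^{3}}{887}$)
$\frac{1}{\left(-1268761 - 4574669\right) + Z{\left(1216 \right)}} = \frac{1}{\left(-1268761 - 4574669\right) + \frac{2 \cdot 1216^{3}}{887}} = \frac{1}{-5843430 + \frac{2}{887} \cdot 1798045696} = \frac{1}{-5843430 + \frac{3596091392}{887}} = \frac{1}{- \frac{1587031018}{887}} = - \frac{887}{1587031018}$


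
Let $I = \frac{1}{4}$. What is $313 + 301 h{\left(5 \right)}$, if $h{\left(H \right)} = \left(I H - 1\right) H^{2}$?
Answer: $\frac{8777}{4} \approx 2194.3$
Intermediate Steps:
$I = \frac{1}{4} \approx 0.25$
$h{\left(H \right)} = H^{2} \left(-1 + \frac{H}{4}\right)$ ($h{\left(H \right)} = \left(\frac{H}{4} - 1\right) H^{2} = \left(-1 + \frac{H}{4}\right) H^{2} = H^{2} \left(-1 + \frac{H}{4}\right)$)
$313 + 301 h{\left(5 \right)} = 313 + 301 \frac{5^{2} \left(-4 + 5\right)}{4} = 313 + 301 \cdot \frac{1}{4} \cdot 25 \cdot 1 = 313 + 301 \cdot \frac{25}{4} = 313 + \frac{7525}{4} = \frac{8777}{4}$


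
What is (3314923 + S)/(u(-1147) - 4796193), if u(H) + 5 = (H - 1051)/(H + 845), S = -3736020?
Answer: 63585647/724224799 ≈ 0.087798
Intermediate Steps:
u(H) = -5 + (-1051 + H)/(845 + H) (u(H) = -5 + (H - 1051)/(H + 845) = -5 + (-1051 + H)/(845 + H))
(3314923 + S)/(u(-1147) - 4796193) = (3314923 - 3736020)/(4*(-1319 - 1*(-1147))/(845 - 1147) - 4796193) = -421097/(4*(-1319 + 1147)/(-302) - 4796193) = -421097/(4*(-1/302)*(-172) - 4796193) = -421097/(344/151 - 4796193) = -421097/(-724224799/151) = -421097*(-151/724224799) = 63585647/724224799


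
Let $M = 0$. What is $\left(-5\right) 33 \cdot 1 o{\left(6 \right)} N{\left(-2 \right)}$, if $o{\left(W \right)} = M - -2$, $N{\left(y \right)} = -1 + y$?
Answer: $990$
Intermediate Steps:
$o{\left(W \right)} = 2$ ($o{\left(W \right)} = 0 - -2 = 0 + 2 = 2$)
$\left(-5\right) 33 \cdot 1 o{\left(6 \right)} N{\left(-2 \right)} = \left(-5\right) 33 \cdot 1 \cdot 2 \left(-1 - 2\right) = - 165 \cdot 2 \left(-3\right) = \left(-165\right) \left(-6\right) = 990$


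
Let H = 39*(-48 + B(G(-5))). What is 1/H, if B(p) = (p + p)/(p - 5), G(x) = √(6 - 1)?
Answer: -97/183378 + √5/183378 ≈ -0.00051677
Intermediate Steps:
G(x) = √5
B(p) = 2*p/(-5 + p) (B(p) = (2*p)/(-5 + p) = 2*p/(-5 + p))
H = -1872 + 78*√5/(-5 + √5) (H = 39*(-48 + 2*√5/(-5 + √5)) = -1872 + 78*√5/(-5 + √5) ≈ -1935.1)
1/H = 1/(-3783/2 - 39*√5/2)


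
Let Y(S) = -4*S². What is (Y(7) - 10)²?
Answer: 42436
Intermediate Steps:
(Y(7) - 10)² = (-4*7² - 10)² = (-4*49 - 10)² = (-196 - 10)² = (-206)² = 42436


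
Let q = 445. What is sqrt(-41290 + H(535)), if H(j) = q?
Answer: I*sqrt(40845) ≈ 202.1*I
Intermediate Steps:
H(j) = 445
sqrt(-41290 + H(535)) = sqrt(-41290 + 445) = sqrt(-40845) = I*sqrt(40845)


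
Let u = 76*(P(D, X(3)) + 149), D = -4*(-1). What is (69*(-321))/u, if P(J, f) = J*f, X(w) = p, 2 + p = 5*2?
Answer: -22149/13756 ≈ -1.6101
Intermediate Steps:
D = 4
p = 8 (p = -2 + 5*2 = -2 + 10 = 8)
X(w) = 8
u = 13756 (u = 76*(4*8 + 149) = 76*(32 + 149) = 76*181 = 13756)
(69*(-321))/u = (69*(-321))/13756 = -22149*1/13756 = -22149/13756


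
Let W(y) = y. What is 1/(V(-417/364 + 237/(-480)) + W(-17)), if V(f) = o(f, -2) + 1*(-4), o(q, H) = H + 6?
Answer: -1/17 ≈ -0.058824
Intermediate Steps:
o(q, H) = 6 + H
V(f) = 0 (V(f) = (6 - 2) + 1*(-4) = 4 - 4 = 0)
1/(V(-417/364 + 237/(-480)) + W(-17)) = 1/(0 - 17) = 1/(-17) = -1/17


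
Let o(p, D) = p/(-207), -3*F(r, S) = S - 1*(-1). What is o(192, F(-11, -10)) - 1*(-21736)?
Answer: 1499720/69 ≈ 21735.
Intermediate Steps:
F(r, S) = -⅓ - S/3 (F(r, S) = -(S - 1*(-1))/3 = -(S + 1)/3 = -(1 + S)/3 = -⅓ - S/3)
o(p, D) = -p/207 (o(p, D) = p*(-1/207) = -p/207)
o(192, F(-11, -10)) - 1*(-21736) = -1/207*192 - 1*(-21736) = -64/69 + 21736 = 1499720/69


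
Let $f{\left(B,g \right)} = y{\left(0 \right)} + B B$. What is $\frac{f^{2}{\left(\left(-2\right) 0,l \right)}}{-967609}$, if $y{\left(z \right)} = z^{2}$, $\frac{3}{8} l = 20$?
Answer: $0$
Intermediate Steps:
$l = \frac{160}{3}$ ($l = \frac{8}{3} \cdot 20 = \frac{160}{3} \approx 53.333$)
$f{\left(B,g \right)} = B^{2}$ ($f{\left(B,g \right)} = 0^{2} + B B = 0 + B^{2} = B^{2}$)
$\frac{f^{2}{\left(\left(-2\right) 0,l \right)}}{-967609} = \frac{\left(\left(\left(-2\right) 0\right)^{2}\right)^{2}}{-967609} = \left(0^{2}\right)^{2} \left(- \frac{1}{967609}\right) = 0^{2} \left(- \frac{1}{967609}\right) = 0 \left(- \frac{1}{967609}\right) = 0$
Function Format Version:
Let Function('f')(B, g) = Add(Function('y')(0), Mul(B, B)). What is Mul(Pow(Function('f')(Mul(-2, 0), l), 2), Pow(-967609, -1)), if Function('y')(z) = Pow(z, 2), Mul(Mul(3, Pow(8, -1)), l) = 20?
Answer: 0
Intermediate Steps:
l = Rational(160, 3) (l = Mul(Rational(8, 3), 20) = Rational(160, 3) ≈ 53.333)
Function('f')(B, g) = Pow(B, 2) (Function('f')(B, g) = Add(Pow(0, 2), Mul(B, B)) = Add(0, Pow(B, 2)) = Pow(B, 2))
Mul(Pow(Function('f')(Mul(-2, 0), l), 2), Pow(-967609, -1)) = Mul(Pow(Pow(Mul(-2, 0), 2), 2), Pow(-967609, -1)) = Mul(Pow(Pow(0, 2), 2), Rational(-1, 967609)) = Mul(Pow(0, 2), Rational(-1, 967609)) = Mul(0, Rational(-1, 967609)) = 0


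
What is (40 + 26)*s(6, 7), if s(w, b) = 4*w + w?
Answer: 1980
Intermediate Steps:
s(w, b) = 5*w
(40 + 26)*s(6, 7) = (40 + 26)*(5*6) = 66*30 = 1980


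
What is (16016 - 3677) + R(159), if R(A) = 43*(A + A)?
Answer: 26013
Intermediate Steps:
R(A) = 86*A (R(A) = 43*(2*A) = 86*A)
(16016 - 3677) + R(159) = (16016 - 3677) + 86*159 = 12339 + 13674 = 26013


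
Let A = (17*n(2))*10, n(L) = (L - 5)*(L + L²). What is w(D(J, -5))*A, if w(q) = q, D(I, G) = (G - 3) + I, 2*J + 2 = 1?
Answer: 26010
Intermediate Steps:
J = -½ (J = -1 + (½)*1 = -1 + ½ = -½ ≈ -0.50000)
D(I, G) = -3 + G + I (D(I, G) = (-3 + G) + I = -3 + G + I)
n(L) = (-5 + L)*(L + L²)
A = -3060 (A = (17*(2*(-5 + 2² - 4*2)))*10 = (17*(2*(-5 + 4 - 8)))*10 = (17*(2*(-9)))*10 = (17*(-18))*10 = -306*10 = -3060)
w(D(J, -5))*A = (-3 - 5 - ½)*(-3060) = -17/2*(-3060) = 26010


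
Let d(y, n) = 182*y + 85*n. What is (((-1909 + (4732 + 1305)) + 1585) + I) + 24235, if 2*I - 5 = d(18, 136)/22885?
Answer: 1370849221/45770 ≈ 29951.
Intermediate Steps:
d(y, n) = 85*n + 182*y
I = 129261/45770 (I = 5/2 + ((85*136 + 182*18)/22885)/2 = 5/2 + ((11560 + 3276)*(1/22885))/2 = 5/2 + (14836*(1/22885))/2 = 5/2 + (½)*(14836/22885) = 5/2 + 7418/22885 = 129261/45770 ≈ 2.8241)
(((-1909 + (4732 + 1305)) + 1585) + I) + 24235 = (((-1909 + (4732 + 1305)) + 1585) + 129261/45770) + 24235 = (((-1909 + 6037) + 1585) + 129261/45770) + 24235 = ((4128 + 1585) + 129261/45770) + 24235 = (5713 + 129261/45770) + 24235 = 261613271/45770 + 24235 = 1370849221/45770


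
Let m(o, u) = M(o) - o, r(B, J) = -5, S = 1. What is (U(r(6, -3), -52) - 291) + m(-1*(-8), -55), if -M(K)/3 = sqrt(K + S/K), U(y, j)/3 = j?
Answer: -455 - 3*sqrt(130)/4 ≈ -463.55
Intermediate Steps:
U(y, j) = 3*j
M(K) = -3*sqrt(K + 1/K)
m(o, u) = -o - 3*sqrt(o + 1/o) (m(o, u) = -3*sqrt(o + 1/o) - o = -o - 3*sqrt(o + 1/o))
(U(r(6, -3), -52) - 291) + m(-1*(-8), -55) = (3*(-52) - 291) + (-(-1)*(-8) - 3*sqrt(-1*(-8) + 1/(-1*(-8)))) = (-156 - 291) + (-1*8 - 3*sqrt(8 + 1/8)) = -447 + (-8 - 3*sqrt(8 + 1/8)) = -447 + (-8 - 3*sqrt(130)/4) = -455 - 3*sqrt(130)/4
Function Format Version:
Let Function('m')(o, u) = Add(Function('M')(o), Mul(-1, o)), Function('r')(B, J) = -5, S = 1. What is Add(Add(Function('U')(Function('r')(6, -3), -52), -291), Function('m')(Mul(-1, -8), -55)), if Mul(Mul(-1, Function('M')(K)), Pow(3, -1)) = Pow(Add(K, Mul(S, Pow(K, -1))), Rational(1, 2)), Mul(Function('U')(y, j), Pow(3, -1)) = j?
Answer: Add(-455, Mul(Rational(-3, 4), Pow(130, Rational(1, 2)))) ≈ -463.55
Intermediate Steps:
Function('U')(y, j) = Mul(3, j)
Function('M')(K) = Mul(-3, Pow(Add(K, Pow(K, -1)), Rational(1, 2))) (Function('M')(K) = Mul(-3, Pow(Add(K, Mul(1, Pow(K, -1))), Rational(1, 2))) = Mul(-3, Pow(Add(K, Pow(K, -1)), Rational(1, 2))))
Function('m')(o, u) = Add(Mul(-1, o), Mul(-3, Pow(Add(o, Pow(o, -1)), Rational(1, 2)))) (Function('m')(o, u) = Add(Mul(-3, Pow(Add(o, Pow(o, -1)), Rational(1, 2))), Mul(-1, o)) = Add(Mul(-1, o), Mul(-3, Pow(Add(o, Pow(o, -1)), Rational(1, 2)))))
Add(Add(Function('U')(Function('r')(6, -3), -52), -291), Function('m')(Mul(-1, -8), -55)) = Add(Add(Mul(3, -52), -291), Add(Mul(-1, Mul(-1, -8)), Mul(-3, Pow(Add(Mul(-1, -8), Pow(Mul(-1, -8), -1)), Rational(1, 2))))) = Add(Add(-156, -291), Add(Mul(-1, 8), Mul(-3, Pow(Add(8, Pow(8, -1)), Rational(1, 2))))) = Add(-447, Add(-8, Mul(-3, Pow(Add(8, Rational(1, 8)), Rational(1, 2))))) = Add(-447, Add(-8, Mul(-3, Pow(Rational(65, 8), Rational(1, 2))))) = Add(-447, Add(-8, Mul(-3, Mul(Rational(1, 4), Pow(130, Rational(1, 2)))))) = Add(-447, Add(-8, Mul(Rational(-3, 4), Pow(130, Rational(1, 2))))) = Add(-455, Mul(Rational(-3, 4), Pow(130, Rational(1, 2))))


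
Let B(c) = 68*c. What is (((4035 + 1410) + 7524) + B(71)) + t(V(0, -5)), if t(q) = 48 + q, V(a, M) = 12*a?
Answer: 17845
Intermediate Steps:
(((4035 + 1410) + 7524) + B(71)) + t(V(0, -5)) = (((4035 + 1410) + 7524) + 68*71) + (48 + 12*0) = ((5445 + 7524) + 4828) + (48 + 0) = (12969 + 4828) + 48 = 17797 + 48 = 17845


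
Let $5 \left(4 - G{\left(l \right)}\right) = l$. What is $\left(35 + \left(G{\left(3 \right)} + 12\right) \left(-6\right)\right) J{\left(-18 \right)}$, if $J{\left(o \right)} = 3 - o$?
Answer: $- \frac{6027}{5} \approx -1205.4$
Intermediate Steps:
$G{\left(l \right)} = 4 - \frac{l}{5}$
$\left(35 + \left(G{\left(3 \right)} + 12\right) \left(-6\right)\right) J{\left(-18 \right)} = \left(35 + \left(\left(4 - \frac{3}{5}\right) + 12\right) \left(-6\right)\right) \left(3 - -18\right) = \left(35 + \left(\left(4 - \frac{3}{5}\right) + 12\right) \left(-6\right)\right) \left(3 + 18\right) = \left(35 + \left(\frac{17}{5} + 12\right) \left(-6\right)\right) 21 = \left(35 + \frac{77}{5} \left(-6\right)\right) 21 = \left(35 - \frac{462}{5}\right) 21 = \left(- \frac{287}{5}\right) 21 = - \frac{6027}{5}$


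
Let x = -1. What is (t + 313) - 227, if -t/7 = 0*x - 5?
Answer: 121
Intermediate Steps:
t = 35 (t = -7*(0*(-1) - 5) = -7*(0 - 5) = -7*(-5) = 35)
(t + 313) - 227 = (35 + 313) - 227 = 348 - 227 = 121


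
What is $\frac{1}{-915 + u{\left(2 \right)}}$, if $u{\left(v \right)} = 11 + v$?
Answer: $- \frac{1}{902} \approx -0.0011086$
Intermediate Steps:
$\frac{1}{-915 + u{\left(2 \right)}} = \frac{1}{-915 + \left(11 + 2\right)} = \frac{1}{-915 + 13} = \frac{1}{-902} = - \frac{1}{902}$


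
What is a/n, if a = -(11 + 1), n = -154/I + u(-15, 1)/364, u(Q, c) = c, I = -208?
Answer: -8736/541 ≈ -16.148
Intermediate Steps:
n = 541/728 (n = -154/(-208) + 1/364 = -154*(-1/208) + 1*(1/364) = 77/104 + 1/364 = 541/728 ≈ 0.74313)
a = -12 (a = -1*12 = -12)
a/n = -12/541/728 = -12*728/541 = -8736/541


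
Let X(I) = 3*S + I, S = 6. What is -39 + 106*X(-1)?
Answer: 1763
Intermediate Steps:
X(I) = 18 + I (X(I) = 3*6 + I = 18 + I)
-39 + 106*X(-1) = -39 + 106*(18 - 1) = -39 + 106*17 = -39 + 1802 = 1763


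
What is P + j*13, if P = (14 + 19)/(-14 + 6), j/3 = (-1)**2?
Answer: 279/8 ≈ 34.875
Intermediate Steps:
j = 3 (j = 3*(-1)**2 = 3*1 = 3)
P = -33/8 (P = 33/(-8) = 33*(-1/8) = -33/8 ≈ -4.1250)
P + j*13 = -33/8 + 3*13 = -33/8 + 39 = 279/8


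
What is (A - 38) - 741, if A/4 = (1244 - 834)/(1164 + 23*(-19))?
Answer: -564693/727 ≈ -776.74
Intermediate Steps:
A = 1640/727 (A = 4*((1244 - 834)/(1164 + 23*(-19))) = 4*(410/(1164 - 437)) = 4*(410/727) = 1640/727 ≈ 2.2558)
(A - 38) - 741 = (1640/727 - 38) - 741 = -25986/727 - 741 = -564693/727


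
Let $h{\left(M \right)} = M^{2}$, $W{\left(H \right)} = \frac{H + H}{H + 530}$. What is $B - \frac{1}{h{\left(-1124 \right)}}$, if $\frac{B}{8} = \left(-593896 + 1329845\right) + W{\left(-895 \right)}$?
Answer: $\frac{542995315742007}{92226448} \approx 5.8876 \cdot 10^{6}$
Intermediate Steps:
$W{\left(H \right)} = \frac{2 H}{530 + H}$
$B = \frac{429797080}{73}$ ($B = 8 \left(\left(-593896 + 1329845\right) + 2 \left(-895\right) \frac{1}{530 - 895}\right) = 8 \left(735949 + 2 \left(-895\right) \frac{1}{-365}\right) = 8 \left(735949 + 2 \left(-895\right) \left(- \frac{1}{365}\right)\right) = 8 \left(735949 + \frac{358}{73}\right) = 8 \cdot \frac{53724635}{73} = \frac{429797080}{73} \approx 5.8876 \cdot 10^{6}$)
$B - \frac{1}{h{\left(-1124 \right)}} = \frac{429797080}{73} - \frac{1}{\left(-1124\right)^{2}} = \frac{429797080}{73} - \frac{1}{1263376} = \frac{542995315742007}{92226448}$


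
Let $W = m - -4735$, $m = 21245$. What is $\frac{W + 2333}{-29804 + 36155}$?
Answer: $\frac{28313}{6351} \approx 4.458$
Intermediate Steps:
$W = 25980$ ($W = 21245 - -4735 = 21245 + 4735 = 25980$)
$\frac{W + 2333}{-29804 + 36155} = \frac{25980 + 2333}{-29804 + 36155} = \frac{28313}{6351}$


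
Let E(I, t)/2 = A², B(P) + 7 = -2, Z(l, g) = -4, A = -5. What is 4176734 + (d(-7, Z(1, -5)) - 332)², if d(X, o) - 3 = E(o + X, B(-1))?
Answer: 4254575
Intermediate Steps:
B(P) = -9 (B(P) = -7 - 2 = -9)
E(I, t) = 50 (E(I, t) = 2*(-5)² = 2*25 = 50)
d(X, o) = 53 (d(X, o) = 3 + 50 = 53)
4176734 + (d(-7, Z(1, -5)) - 332)² = 4176734 + (53 - 332)² = 4176734 + (-279)² = 4176734 + 77841 = 4254575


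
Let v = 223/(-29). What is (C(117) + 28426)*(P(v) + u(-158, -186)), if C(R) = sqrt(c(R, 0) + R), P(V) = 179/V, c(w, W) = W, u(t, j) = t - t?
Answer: -147559366/223 - 15573*sqrt(13)/223 ≈ -6.6195e+5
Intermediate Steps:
u(t, j) = 0
v = -223/29 (v = 223*(-1/29) = -223/29 ≈ -7.6897)
C(R) = sqrt(R) (C(R) = sqrt(0 + R) = sqrt(R))
(C(117) + 28426)*(P(v) + u(-158, -186)) = (sqrt(117) + 28426)*(179/(-223/29) + 0) = (3*sqrt(13) + 28426)*(179*(-29/223) + 0) = (28426 + 3*sqrt(13))*(-5191/223 + 0) = (28426 + 3*sqrt(13))*(-5191/223) = -147559366/223 - 15573*sqrt(13)/223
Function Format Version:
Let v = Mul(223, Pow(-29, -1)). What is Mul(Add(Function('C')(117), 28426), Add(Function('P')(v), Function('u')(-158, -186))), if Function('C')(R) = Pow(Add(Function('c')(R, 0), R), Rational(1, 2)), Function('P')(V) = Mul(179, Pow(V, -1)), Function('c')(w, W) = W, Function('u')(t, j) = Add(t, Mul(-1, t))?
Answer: Add(Rational(-147559366, 223), Mul(Rational(-15573, 223), Pow(13, Rational(1, 2)))) ≈ -6.6195e+5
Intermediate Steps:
Function('u')(t, j) = 0
v = Rational(-223, 29) (v = Mul(223, Rational(-1, 29)) = Rational(-223, 29) ≈ -7.6897)
Function('C')(R) = Pow(R, Rational(1, 2)) (Function('C')(R) = Pow(Add(0, R), Rational(1, 2)) = Pow(R, Rational(1, 2)))
Mul(Add(Function('C')(117), 28426), Add(Function('P')(v), Function('u')(-158, -186))) = Mul(Add(Pow(117, Rational(1, 2)), 28426), Add(Mul(179, Pow(Rational(-223, 29), -1)), 0)) = Mul(Add(Mul(3, Pow(13, Rational(1, 2))), 28426), Add(Mul(179, Rational(-29, 223)), 0)) = Mul(Add(28426, Mul(3, Pow(13, Rational(1, 2)))), Add(Rational(-5191, 223), 0)) = Mul(Add(28426, Mul(3, Pow(13, Rational(1, 2)))), Rational(-5191, 223)) = Add(Rational(-147559366, 223), Mul(Rational(-15573, 223), Pow(13, Rational(1, 2))))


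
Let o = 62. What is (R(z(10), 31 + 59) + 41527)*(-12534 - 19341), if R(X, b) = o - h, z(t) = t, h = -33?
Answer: -1326701250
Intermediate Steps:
R(X, b) = 95 (R(X, b) = 62 - 1*(-33) = 62 + 33 = 95)
(R(z(10), 31 + 59) + 41527)*(-12534 - 19341) = (95 + 41527)*(-12534 - 19341) = 41622*(-31875) = -1326701250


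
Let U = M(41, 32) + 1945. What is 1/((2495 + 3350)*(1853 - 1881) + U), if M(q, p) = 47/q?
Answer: -41/6630268 ≈ -6.1838e-6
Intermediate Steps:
U = 79792/41 (U = 47/41 + 1945 = 79792/41 ≈ 1946.1)
1/((2495 + 3350)*(1853 - 1881) + U) = 1/((2495 + 3350)*(1853 - 1881) + 79792/41) = 1/(5845*(-28) + 79792/41) = 1/(-163660 + 79792/41) = 1/(-6630268/41) = -41/6630268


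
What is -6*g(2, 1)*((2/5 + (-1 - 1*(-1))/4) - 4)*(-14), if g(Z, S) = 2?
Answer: -3024/5 ≈ -604.80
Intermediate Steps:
-6*g(2, 1)*((2/5 + (-1 - 1*(-1))/4) - 4)*(-14) = -12*((2/5 + (-1 - 1*(-1))/4) - 4)*(-14) = -12*((2*(1/5) + (-1 + 1)*(1/4)) - 4)*(-14) = -12*((2/5 + 0*(1/4)) - 4)*(-14) = -12*((2/5 + 0) - 4)*(-14) = -12*(2/5 - 4)*(-14) = -12*(-18)/5*(-14) = -6*(-36/5)*(-14) = (216/5)*(-14) = -3024/5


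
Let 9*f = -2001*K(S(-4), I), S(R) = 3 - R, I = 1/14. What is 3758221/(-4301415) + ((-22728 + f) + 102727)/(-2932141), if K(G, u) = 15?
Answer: -11349397560721/12612355279515 ≈ -0.89986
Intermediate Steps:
I = 1/14 ≈ 0.071429
f = -3335 (f = (-2001*15)/9 = (⅑)*(-30015) = -3335)
3758221/(-4301415) + ((-22728 + f) + 102727)/(-2932141) = 3758221/(-4301415) + ((-22728 - 3335) + 102727)/(-2932141) = 3758221*(-1/4301415) + (-26063 + 102727)*(-1/2932141) = -3758221/4301415 + 76664*(-1/2932141) = -3758221/4301415 - 76664/2932141 = -11349397560721/12612355279515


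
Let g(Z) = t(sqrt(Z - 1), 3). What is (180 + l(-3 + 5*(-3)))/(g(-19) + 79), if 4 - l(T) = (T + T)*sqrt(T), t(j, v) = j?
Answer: 14536/6261 + 72*sqrt(10)/2087 - 368*I*sqrt(5)/6261 + 2844*I*sqrt(2)/2087 ≈ 2.4308 + 1.7958*I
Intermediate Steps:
g(Z) = sqrt(-1 + Z) (g(Z) = sqrt(Z - 1) = sqrt(-1 + Z))
l(T) = 4 - 2*T**(3/2) (l(T) = 4 - (T + T)*sqrt(T) = 4 - 2*T*sqrt(T) = 4 - 2*T**(3/2))
(180 + l(-3 + 5*(-3)))/(g(-19) + 79) = (180 + (4 - 2*(-3 + 5*(-3))**(3/2)))/(sqrt(-1 - 19) + 79) = (180 + (4 - 2*(-3 - 15)**(3/2)))/(sqrt(-20) + 79) = (180 + (4 - (-108)*I*sqrt(2)))/(2*I*sqrt(5) + 79) = (180 + (4 - (-108)*I*sqrt(2)))/(79 + 2*I*sqrt(5)) = (180 + (4 + 108*I*sqrt(2)))/(79 + 2*I*sqrt(5)) = (184 + 108*I*sqrt(2))/(79 + 2*I*sqrt(5))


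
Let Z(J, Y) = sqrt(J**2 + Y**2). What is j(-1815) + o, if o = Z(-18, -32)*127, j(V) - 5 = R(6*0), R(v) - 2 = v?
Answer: 7 + 254*sqrt(337) ≈ 4669.8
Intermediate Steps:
R(v) = 2 + v
j(V) = 7 (j(V) = 5 + (2 + 6*0) = 5 + (2 + 0) = 5 + 2 = 7)
o = 254*sqrt(337) (o = sqrt((-18)**2 + (-32)**2)*127 = sqrt(324 + 1024)*127 = sqrt(1348)*127 = (2*sqrt(337))*127 = 254*sqrt(337) ≈ 4662.8)
j(-1815) + o = 7 + 254*sqrt(337)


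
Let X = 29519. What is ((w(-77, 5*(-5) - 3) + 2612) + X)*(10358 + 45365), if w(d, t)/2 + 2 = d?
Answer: 1781631479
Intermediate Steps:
w(d, t) = -4 + 2*d
((w(-77, 5*(-5) - 3) + 2612) + X)*(10358 + 45365) = (((-4 + 2*(-77)) + 2612) + 29519)*(10358 + 45365) = (((-4 - 154) + 2612) + 29519)*55723 = ((-158 + 2612) + 29519)*55723 = (2454 + 29519)*55723 = 31973*55723 = 1781631479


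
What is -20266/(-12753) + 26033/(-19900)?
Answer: 71294551/253784700 ≈ 0.28093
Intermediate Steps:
-20266/(-12753) + 26033/(-19900) = -20266*(-1/12753) + 26033*(-1/19900) = 20266/12753 - 26033/19900 = 71294551/253784700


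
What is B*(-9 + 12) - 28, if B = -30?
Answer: -118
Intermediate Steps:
B*(-9 + 12) - 28 = -30*(-9 + 12) - 28 = -30*3 - 28 = -90 - 28 = -118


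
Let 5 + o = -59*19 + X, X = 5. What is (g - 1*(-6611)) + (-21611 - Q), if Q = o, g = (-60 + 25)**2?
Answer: -12654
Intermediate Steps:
g = 1225 (g = (-35)**2 = 1225)
o = -1121 (o = -5 + (-59*19 + 5) = -5 + (-1121 + 5) = -5 - 1116 = -1121)
Q = -1121
(g - 1*(-6611)) + (-21611 - Q) = (1225 - 1*(-6611)) + (-21611 - 1*(-1121)) = (1225 + 6611) + (-21611 + 1121) = 7836 - 20490 = -12654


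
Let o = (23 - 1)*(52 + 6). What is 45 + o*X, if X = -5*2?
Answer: -12715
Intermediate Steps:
o = 1276 (o = 22*58 = 1276)
X = -10
45 + o*X = 45 + 1276*(-10) = 45 - 12760 = -12715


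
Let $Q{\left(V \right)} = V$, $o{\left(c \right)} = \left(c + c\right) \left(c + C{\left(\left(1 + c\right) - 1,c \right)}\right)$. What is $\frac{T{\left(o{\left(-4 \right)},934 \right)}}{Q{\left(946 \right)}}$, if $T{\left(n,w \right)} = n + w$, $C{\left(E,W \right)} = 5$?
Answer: $\frac{463}{473} \approx 0.97886$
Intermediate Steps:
$o{\left(c \right)} = 2 c \left(5 + c\right)$ ($o{\left(c \right)} = \left(c + c\right) \left(c + 5\right) = 2 c \left(5 + c\right)$)
$\frac{T{\left(o{\left(-4 \right)},934 \right)}}{Q{\left(946 \right)}} = \frac{2 \left(-4\right) \left(5 - 4\right) + 934}{946} = \left(2 \left(-4\right) 1 + 934\right) \frac{1}{946} = \left(-8 + 934\right) \frac{1}{946} = 926 \cdot \frac{1}{946} = \frac{463}{473}$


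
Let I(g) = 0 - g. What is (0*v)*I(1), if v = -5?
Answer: 0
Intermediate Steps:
I(g) = -g
(0*v)*I(1) = (0*(-5))*(-1*1) = 0*(-1) = 0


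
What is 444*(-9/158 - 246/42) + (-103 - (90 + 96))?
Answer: -1611919/553 ≈ -2914.9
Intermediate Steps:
444*(-9/158 - 246/42) + (-103 - (90 + 96)) = 444*(-9*1/158 - 246*1/42) + (-103 - 1*186) = 444*(-9/158 - 41/7) + (-103 - 186) = 444*(-6541/1106) - 289 = -1452102/553 - 289 = -1611919/553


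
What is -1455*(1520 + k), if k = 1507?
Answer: -4404285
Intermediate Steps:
-1455*(1520 + k) = -1455*(1520 + 1507) = -1455*3027 = -4404285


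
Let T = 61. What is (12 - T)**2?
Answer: 2401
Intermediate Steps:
(12 - T)**2 = (12 - 1*61)**2 = (12 - 61)**2 = (-49)**2 = 2401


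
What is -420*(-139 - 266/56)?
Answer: 60375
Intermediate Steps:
-420*(-139 - 266/56) = -420*(-139 - 266*1/56) = -420*(-139 - 19/4) = -420*(-575/4) = 60375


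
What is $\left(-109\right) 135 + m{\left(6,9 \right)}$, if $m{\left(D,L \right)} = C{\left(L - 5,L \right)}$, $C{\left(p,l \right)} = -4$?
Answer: $-14719$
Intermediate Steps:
$m{\left(D,L \right)} = -4$
$\left(-109\right) 135 + m{\left(6,9 \right)} = \left(-109\right) 135 - 4 = -14715 - 4 = -14719$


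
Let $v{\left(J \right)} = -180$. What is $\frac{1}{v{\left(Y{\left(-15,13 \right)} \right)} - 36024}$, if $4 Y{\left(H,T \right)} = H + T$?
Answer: $- \frac{1}{36204} \approx -2.7621 \cdot 10^{-5}$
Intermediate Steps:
$Y{\left(H,T \right)} = \frac{H}{4} + \frac{T}{4}$ ($Y{\left(H,T \right)} = \frac{H + T}{4} = \frac{H}{4} + \frac{T}{4}$)
$\frac{1}{v{\left(Y{\left(-15,13 \right)} \right)} - 36024} = \frac{1}{-180 - 36024} = \frac{1}{-36204} = - \frac{1}{36204}$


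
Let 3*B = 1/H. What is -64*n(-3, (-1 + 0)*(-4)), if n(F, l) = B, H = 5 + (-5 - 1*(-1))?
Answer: -64/3 ≈ -21.333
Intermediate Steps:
H = 1 (H = 5 + (-5 + 1) = 5 - 4 = 1)
B = ⅓ (B = (⅓)/1 = (⅓)*1 = ⅓ ≈ 0.33333)
n(F, l) = ⅓
-64*n(-3, (-1 + 0)*(-4)) = -64*⅓ = -64/3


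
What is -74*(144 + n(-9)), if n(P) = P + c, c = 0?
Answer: -9990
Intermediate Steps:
n(P) = P (n(P) = P + 0 = P)
-74*(144 + n(-9)) = -74*(144 - 9) = -74*135 = -9990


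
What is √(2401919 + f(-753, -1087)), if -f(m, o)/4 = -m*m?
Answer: √4669955 ≈ 2161.0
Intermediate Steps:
f(m, o) = 4*m² (f(m, o) = -(-4)*m*m = -(-4)*m² = 4*m²)
√(2401919 + f(-753, -1087)) = √(2401919 + 4*(-753)²) = √(2401919 + 4*567009) = √(2401919 + 2268036) = √4669955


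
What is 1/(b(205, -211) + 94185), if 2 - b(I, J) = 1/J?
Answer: 211/19873458 ≈ 1.0617e-5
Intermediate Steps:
b(I, J) = 2 - 1/J
1/(b(205, -211) + 94185) = 1/((2 - 1/(-211)) + 94185) = 1/((2 - 1*(-1/211)) + 94185) = 1/((2 + 1/211) + 94185) = 1/(423/211 + 94185) = 1/(19873458/211) = 211/19873458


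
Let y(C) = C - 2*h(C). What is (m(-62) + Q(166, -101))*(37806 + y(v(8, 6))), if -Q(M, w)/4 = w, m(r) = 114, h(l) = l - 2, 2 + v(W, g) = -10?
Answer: 19591796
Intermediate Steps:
v(W, g) = -12 (v(W, g) = -2 - 10 = -12)
h(l) = -2 + l
Q(M, w) = -4*w
y(C) = 4 - C (y(C) = C - 2*(-2 + C) = C + (4 - 2*C) = 4 - C)
(m(-62) + Q(166, -101))*(37806 + y(v(8, 6))) = (114 - 4*(-101))*(37806 + (4 - 1*(-12))) = (114 + 404)*(37806 + (4 + 12)) = 518*(37806 + 16) = 518*37822 = 19591796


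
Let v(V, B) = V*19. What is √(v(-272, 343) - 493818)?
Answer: I*√498986 ≈ 706.39*I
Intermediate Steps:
v(V, B) = 19*V
√(v(-272, 343) - 493818) = √(19*(-272) - 493818) = √(-5168 - 493818) = √(-498986) = I*√498986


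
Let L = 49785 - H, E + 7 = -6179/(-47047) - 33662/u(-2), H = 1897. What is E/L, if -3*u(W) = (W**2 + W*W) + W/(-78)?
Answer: 46297824847/176296212092 ≈ 0.26261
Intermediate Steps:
u(W) = -2*W**2/3 + W/234 (u(W) = -((W**2 + W*W) + W/(-78))/3 = -((W**2 + W**2) + W*(-1/78))/3 = -(2*W**2 - W/78)/3 = -2*W**2/3 + W/234)
E = 185191299388/14725711 (E = -7 + (-6179/(-47047) - 33662*(-117/(1 - 156*(-2)))) = -7 + (-6179*(-1/47047) - 33662*(-117/(1 + 312))) = -7 + (6179/47047 - 33662/((1/234)*(-2)*313)) = -7 + (6179/47047 - 33662/(-313/117)) = -7 + (6179/47047 - 33662*(-117/313)) = -7 + (6179/47047 + 3938454/313) = -7 + 185294379365/14725711 = 185191299388/14725711 ≈ 12576.)
L = 47888 (L = 49785 - 1*1897 = 49785 - 1897 = 47888)
E/L = (185191299388/14725711)/47888 = (185191299388/14725711)*(1/47888) = 46297824847/176296212092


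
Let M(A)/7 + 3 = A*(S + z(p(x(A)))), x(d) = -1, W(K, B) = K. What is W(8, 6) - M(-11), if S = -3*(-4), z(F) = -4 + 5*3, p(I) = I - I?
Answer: 1800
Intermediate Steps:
p(I) = 0
z(F) = 11 (z(F) = -4 + 15 = 11)
S = 12
M(A) = -21 + 161*A (M(A) = -21 + 7*(A*(12 + 11)) = -21 + 7*(A*23) = -21 + 7*(23*A) = -21 + 161*A)
W(8, 6) - M(-11) = 8 - (-21 + 161*(-11)) = 8 - (-21 - 1771) = 8 - 1*(-1792) = 8 + 1792 = 1800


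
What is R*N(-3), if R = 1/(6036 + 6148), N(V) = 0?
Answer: 0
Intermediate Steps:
R = 1/12184 ≈ 8.2075e-5
R*N(-3) = (1/12184)*0 = 0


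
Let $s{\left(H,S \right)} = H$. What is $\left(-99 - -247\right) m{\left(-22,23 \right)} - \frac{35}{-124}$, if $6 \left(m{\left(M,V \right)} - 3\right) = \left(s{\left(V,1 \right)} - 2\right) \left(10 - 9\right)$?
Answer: $\frac{119323}{124} \approx 962.28$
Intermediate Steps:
$m{\left(M,V \right)} = \frac{8}{3} + \frac{V}{6}$ ($m{\left(M,V \right)} = 3 + \frac{\left(V - 2\right) \left(10 - 9\right)}{6} = 3 + \frac{\left(-2 + V\right) 1}{6} = 3 + \frac{-2 + V}{6} = 3 + \left(- \frac{1}{3} + \frac{V}{6}\right) = \frac{8}{3} + \frac{V}{6}$)
$\left(-99 - -247\right) m{\left(-22,23 \right)} - \frac{35}{-124} = \left(-99 - -247\right) \left(\frac{8}{3} + \frac{1}{6} \cdot 23\right) - \frac{35}{-124} = \left(-99 + 247\right) \left(\frac{8}{3} + \frac{23}{6}\right) - - \frac{35}{124} = 148 \cdot \frac{13}{2} + \frac{35}{124} = 962 + \frac{35}{124} = \frac{119323}{124}$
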